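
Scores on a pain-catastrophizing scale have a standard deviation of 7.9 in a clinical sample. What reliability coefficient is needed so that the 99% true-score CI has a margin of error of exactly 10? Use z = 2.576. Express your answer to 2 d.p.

SEM needed = half-width / z = 10/2.576 ≈ 3.882
r = 1 − (SEM / SD)² = 1 − (3.882 / 7.9)² ≈ 1 − 0.241 ≈ 0.759

0.76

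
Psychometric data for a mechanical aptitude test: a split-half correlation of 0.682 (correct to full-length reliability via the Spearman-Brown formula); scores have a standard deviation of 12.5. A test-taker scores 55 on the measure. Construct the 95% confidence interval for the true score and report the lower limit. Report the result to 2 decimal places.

Spearman-Brown: r = 2(0.682) / (1 + 0.682) = 1.36400 / 1.68200 ≃ 0.81094
SEM = 12.50000 · √(1 − 0.81094) = 12.50000 · √0.18906 ≃ 12.50000 · 0.43481 ≃ 5.43514
1.96 · SEM ≃ 10.65287
Lower bound: 55 − 10.65287 = 44.34713

44.35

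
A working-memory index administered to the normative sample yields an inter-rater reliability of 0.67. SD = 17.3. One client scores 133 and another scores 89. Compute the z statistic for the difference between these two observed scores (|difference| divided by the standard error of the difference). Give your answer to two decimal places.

3.13

SEM = 17.30000 × √(1 − 0.67000) = 17.30000 × √0.33000 ≈ 17.30000 × 0.57446 ≈ 9.93809
Standard error of the difference = 9.93809·√2 ≈ 14.05459
z = |133 − 89| / 14.05459 = 44 / 14.05459 ≈ 3.13065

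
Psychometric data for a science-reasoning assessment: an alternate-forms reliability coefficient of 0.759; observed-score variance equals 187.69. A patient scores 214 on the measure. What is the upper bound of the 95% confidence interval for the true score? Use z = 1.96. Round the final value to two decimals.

SD = √187.69 ≈ 13.7000
SEM = 13.7000 × √(1 − 0.7590) = 13.7000 × √0.2410 ≈ 13.7000 × 0.4909 ≈ 6.7256
Half-width = 1.96×6.7256 ≈ 13.1821
Upper bound: 214 + 13.1821 = 227.1821

227.18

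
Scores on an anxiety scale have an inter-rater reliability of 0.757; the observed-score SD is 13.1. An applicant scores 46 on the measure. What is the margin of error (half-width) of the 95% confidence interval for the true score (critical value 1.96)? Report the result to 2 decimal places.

SEM = 13.10000·√(1 − 0.75700) ≈ 6.45765
Margin = 1.96 · 6.45765 ≈ 12.65699

12.66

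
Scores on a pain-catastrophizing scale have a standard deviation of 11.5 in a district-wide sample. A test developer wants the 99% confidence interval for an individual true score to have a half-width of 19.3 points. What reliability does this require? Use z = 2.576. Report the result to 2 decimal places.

SEM needed = half-width / z = 19.3/2.576 ≃ 7.4922
Required reliability = 1 − (SEM/SD)² = 1 − 0.4245 ≃ 0.5755

0.58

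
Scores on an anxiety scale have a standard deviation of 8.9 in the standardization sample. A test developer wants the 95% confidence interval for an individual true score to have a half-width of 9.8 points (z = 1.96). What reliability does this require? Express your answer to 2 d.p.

SEM needed = half-width / z = 9.8/1.96 ≃ 5.0000
r = 1 − (5.0000/8.9)² ≃ 1 − 0.3156 ≃ 0.6844

0.68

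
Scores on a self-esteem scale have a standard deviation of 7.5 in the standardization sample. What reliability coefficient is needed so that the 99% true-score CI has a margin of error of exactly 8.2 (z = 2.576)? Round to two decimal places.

0.82

SEM needed = half-width / z = 8.2/2.576 ≃ 3.1832
r = 1 − (3.1832/7.5)² ≃ 1 − 0.1801 ≃ 0.8199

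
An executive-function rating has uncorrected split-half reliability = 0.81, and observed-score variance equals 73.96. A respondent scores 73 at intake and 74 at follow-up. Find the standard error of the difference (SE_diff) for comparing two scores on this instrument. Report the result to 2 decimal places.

SD = √73.96 ≈ 8.60000
Full-length reliability (Spearman-Brown) = 2(0.81)/(1+0.81) ≈ 0.89503
The standard error of measurement is 8.60000·√(1 − 0.89503) ≈ 8.60000·0.32399 ≈ 2.78635.
SE_diff = SEM · √2 ≈ 2.78635 · 1.41421 ≈ 3.94050

3.94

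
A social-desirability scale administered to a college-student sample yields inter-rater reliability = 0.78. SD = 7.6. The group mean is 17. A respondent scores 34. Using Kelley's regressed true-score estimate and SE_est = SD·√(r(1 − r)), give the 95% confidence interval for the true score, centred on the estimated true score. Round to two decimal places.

[24.09, 36.43]

T̂ = 0.780(34) + 0.220(17) ≈ 30.260
SE_est = 7.600·√[r(1 − r)] ≈ 3.148
CI = 30.260 ± 1.96 * 3.148 → [24.089, 36.431]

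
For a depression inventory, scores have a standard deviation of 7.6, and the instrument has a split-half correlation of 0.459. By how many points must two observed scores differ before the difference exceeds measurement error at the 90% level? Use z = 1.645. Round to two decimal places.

r_full = 2·0.459 / (1 + 0.459) ≈ 0.629
SEM = 7.600·√(1 − 0.629) ≈ 4.628
SE_diff = √2 · SEM ≈ 6.545
Minimum reliable difference = 1.645 · SE_diff ≈ 1.645 · 6.545 ≈ 10.766

10.77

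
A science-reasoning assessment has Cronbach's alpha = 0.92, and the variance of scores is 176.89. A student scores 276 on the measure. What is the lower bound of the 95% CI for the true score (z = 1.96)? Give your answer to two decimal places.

SD = √176.89 ≈ 13.3000
The standard error of measurement is 13.3000×√(1 − 0.9200) ≈ 13.3000×0.2828 ≈ 3.7618.
Margin = 1.96 × 3.7618 ≈ 7.3731
Lower bound: 276 − 7.3731 = 268.6269

268.63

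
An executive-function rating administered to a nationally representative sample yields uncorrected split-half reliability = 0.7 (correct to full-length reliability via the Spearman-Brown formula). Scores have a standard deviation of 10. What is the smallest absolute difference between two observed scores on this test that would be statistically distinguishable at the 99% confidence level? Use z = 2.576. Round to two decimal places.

Full-length reliability (Spearman-Brown) = 2(0.7)/(1+0.7) ≃ 0.824
SEM = 10.000·√(1 − 0.824) ≃ 4.201
Standard error of the difference = 4.201·√2 ≃ 5.941
Minimum reliable difference = 2.576 · SE_diff ≃ 2.576 · 5.941 ≃ 15.304

15.30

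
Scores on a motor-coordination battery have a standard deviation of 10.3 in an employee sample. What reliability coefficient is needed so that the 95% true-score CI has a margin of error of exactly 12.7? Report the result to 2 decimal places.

SEM needed = half-width / z = 12.7/1.96 ≈ 6.4796
Required reliability = 1 − (SEM/SD)² = 1 − 0.3957 ≈ 0.6043

0.60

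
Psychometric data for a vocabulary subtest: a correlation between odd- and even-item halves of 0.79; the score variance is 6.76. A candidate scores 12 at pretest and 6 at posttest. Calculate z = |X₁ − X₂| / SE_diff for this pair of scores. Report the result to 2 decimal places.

SD = √6.76 ≈ 2.600
r_full = 2·0.79 / (1 + 0.79) ≈ 0.883
SEM = 2.600 · √(1 − 0.883) = 2.600 · √0.117 ≈ 2.600 · 0.343 ≈ 0.891
SE_diff = SEM · √2 ≈ 0.891 · 1.414 ≈ 1.259
z = 6 / 1.259 ≈ 4.764

4.76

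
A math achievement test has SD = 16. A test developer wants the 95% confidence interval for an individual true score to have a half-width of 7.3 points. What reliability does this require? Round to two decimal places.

0.95

SEM needed = half-width / z = 7.3/1.96 ≈ 3.7245
Required reliability = 1 − (SEM/SD)² = 1 − 0.0542 ≈ 0.9458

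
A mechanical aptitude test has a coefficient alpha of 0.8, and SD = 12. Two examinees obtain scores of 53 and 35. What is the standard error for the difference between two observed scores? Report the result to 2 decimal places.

SEM = 12.000 · √(1 − 0.800) = 12.000 · √0.200 ≈ 12.000 · 0.447 ≈ 5.367
SE_diff = √2 · SEM ≈ 7.589

7.59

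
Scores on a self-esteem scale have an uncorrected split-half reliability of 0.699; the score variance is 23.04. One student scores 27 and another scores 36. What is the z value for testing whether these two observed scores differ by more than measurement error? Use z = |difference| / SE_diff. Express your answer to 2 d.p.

SD = √23.04 = 4.8000
Full-length reliability (Spearman-Brown) = 2(0.699)/(1+0.699) ≃ 0.8228
SEM = 4.8000 * √(1 − 0.8228) = 4.8000 * √0.1772 ≃ 4.8000 * 0.4209 ≃ 2.0204
SE_diff = √2 * SEM ≃ 2.8572
z = 9 / 2.8572 ≃ 3.1499

3.15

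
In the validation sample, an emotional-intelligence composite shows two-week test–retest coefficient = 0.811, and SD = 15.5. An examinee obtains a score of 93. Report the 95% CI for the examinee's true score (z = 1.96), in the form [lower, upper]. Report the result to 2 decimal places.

[79.79, 106.21]

SEM = 15.50000 * √(1 − 0.81100) = 15.50000 * √0.18900 ≈ 15.50000 * 0.43474 ≈ 6.73849
Margin = 1.96 * 6.73849 ≈ 13.20744
Interval: (79.79256, 106.20744)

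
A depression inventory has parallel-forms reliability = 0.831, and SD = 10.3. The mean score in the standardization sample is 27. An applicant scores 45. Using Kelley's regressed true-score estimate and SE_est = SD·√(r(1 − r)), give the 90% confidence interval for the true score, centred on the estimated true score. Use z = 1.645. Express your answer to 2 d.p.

T̂ = 0.831(45) + 0.169(27) ≈ 41.958
SE_est = 10.300·√(0.831·0.169) ≈ 3.860
CI = 41.958 ± 1.645 · 3.860 → [35.608, 48.308]

[35.61, 48.31]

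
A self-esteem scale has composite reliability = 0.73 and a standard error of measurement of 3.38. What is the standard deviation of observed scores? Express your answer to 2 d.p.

6.50

SD = SEM / √(1 − r) = 3.38 / √0.2700 ≈ 3.38 / 0.5196 ≈ 6.5048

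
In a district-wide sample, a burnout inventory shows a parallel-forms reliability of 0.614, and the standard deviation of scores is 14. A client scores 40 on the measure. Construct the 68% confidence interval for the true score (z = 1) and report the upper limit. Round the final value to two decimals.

48.70

SEM = 14.0000*√(1 − 0.6140) ≃ 8.6980
1 * SEM ≃ 8.6980
Upper bound: 40 + 8.6980 = 48.6980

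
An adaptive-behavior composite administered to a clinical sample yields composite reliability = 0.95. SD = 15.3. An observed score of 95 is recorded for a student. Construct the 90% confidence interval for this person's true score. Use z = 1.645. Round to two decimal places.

[89.37, 100.63]

The standard error of measurement is 15.30000*√(1 − 0.95000) ≈ 15.30000*0.22361 ≈ 3.42118.
Margin = 1.645 * 3.42118 ≈ 5.62785
Interval: (89.37215, 100.62785)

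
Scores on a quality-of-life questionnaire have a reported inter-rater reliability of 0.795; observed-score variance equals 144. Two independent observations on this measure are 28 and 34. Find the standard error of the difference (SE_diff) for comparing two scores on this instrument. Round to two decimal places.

7.68

σ = 144^(1/2) = 12.0000
The standard error of measurement is 12.0000×√(1 − 0.7950) ≈ 12.0000×0.4528 ≈ 5.4332.
SE_diff = SEM × √2 ≈ 5.4332 × 1.4142 ≈ 7.6837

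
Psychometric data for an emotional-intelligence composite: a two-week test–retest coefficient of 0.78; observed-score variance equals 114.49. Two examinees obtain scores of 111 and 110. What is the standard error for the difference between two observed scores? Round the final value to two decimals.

7.10

SD = √114.49 = 10.700
SEM = 10.700·√(1 − 0.780) ≃ 5.019
SE_diff = √2 · SEM ≃ 7.098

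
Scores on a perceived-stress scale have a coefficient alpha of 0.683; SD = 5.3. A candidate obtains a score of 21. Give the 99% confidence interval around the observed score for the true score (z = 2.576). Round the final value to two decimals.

SEM = 5.300 · √(1 − 0.683) = 5.300 · √0.317 ≈ 5.300 · 0.563 ≈ 2.984
Half-width = 2.576·2.984 ≈ 7.687
99% CI: 21 ± 7.687 = [13.313, 28.687]

[13.31, 28.69]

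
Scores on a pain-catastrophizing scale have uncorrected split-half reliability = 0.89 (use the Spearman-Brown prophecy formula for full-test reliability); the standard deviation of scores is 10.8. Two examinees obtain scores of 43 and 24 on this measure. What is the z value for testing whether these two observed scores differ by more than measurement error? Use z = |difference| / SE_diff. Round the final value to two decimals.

5.16

r_full = 2·0.89 / (1 + 0.89) ≈ 0.942
SEM = 10.800×√(1 − 0.942) ≈ 2.605
SE_diff = √2 × SEM ≈ 3.685
z = 19 / 3.685 ≈ 5.156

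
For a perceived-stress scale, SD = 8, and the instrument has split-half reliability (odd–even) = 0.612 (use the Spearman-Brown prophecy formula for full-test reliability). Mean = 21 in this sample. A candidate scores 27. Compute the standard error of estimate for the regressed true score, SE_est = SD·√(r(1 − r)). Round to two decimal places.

3.42

Full-length reliability (Spearman-Brown) = 2(0.612)/(1+0.612) ≈ 0.7593
SE_est = SD × √(r(1 − r)) = 8.0000 × √0.1828 ≈ 8.0000 × 0.4275 ≈ 3.4200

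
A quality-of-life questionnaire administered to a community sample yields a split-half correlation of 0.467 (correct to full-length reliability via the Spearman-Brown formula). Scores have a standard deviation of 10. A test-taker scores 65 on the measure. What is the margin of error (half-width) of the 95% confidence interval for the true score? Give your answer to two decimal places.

11.81

Full-length reliability (Spearman-Brown) = 2(0.467)/(1+0.467) ≈ 0.637
The standard error of measurement is 10.000·√(1 − 0.637) ≈ 10.000·0.603 ≈ 6.028.
1.96 · SEM ≈ 11.814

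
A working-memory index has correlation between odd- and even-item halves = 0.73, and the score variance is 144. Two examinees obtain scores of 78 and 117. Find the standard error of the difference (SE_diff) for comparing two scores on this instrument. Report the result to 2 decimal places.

6.70

SD = √144 ≈ 12.000
Full-length reliability (Spearman-Brown) = 2(0.73)/(1+0.73) ≈ 0.844
SEM = 12.000 · √(1 − 0.844) = 12.000 · √0.156 ≈ 12.000 · 0.395 ≈ 4.741
SE_diff = √2 · SEM ≈ 6.704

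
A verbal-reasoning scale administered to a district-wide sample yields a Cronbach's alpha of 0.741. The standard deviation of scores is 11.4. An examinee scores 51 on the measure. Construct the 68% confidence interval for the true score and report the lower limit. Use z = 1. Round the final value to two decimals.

SEM = 11.400 × √(1 − 0.741) = 11.400 × √0.259 ≈ 11.400 × 0.509 ≈ 5.802
1 × SEM ≈ 5.802
Lower limit = 51 − 5.802 ≈ 45.198

45.20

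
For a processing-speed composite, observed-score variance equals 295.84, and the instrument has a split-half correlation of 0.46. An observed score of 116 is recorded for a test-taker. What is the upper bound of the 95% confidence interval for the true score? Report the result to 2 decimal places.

σ = 295.84^(1/2) = 17.200
Spearman-Brown: r = 2(0.46) / (1 + 0.46) = 0.920 / 1.460 ≃ 0.630
SEM = 17.200 × √(1 − 0.630) = 17.200 × √0.370 ≃ 17.200 × 0.608 ≃ 10.460
Margin = 1.96 × 10.460 ≃ 20.502
Upper limit = 116 + 20.502 ≃ 136.502

136.50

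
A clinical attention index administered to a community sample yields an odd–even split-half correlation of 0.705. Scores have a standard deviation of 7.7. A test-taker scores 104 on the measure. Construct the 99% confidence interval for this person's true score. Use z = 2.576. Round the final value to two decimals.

[95.75, 112.25]

r_full = 2·0.705 / (1 + 0.705) ≃ 0.82698
The standard error of measurement is 7.70000*√(1 − 0.82698) ≃ 7.70000*0.41596 ≃ 3.20287.
Half-width = 2.576*3.20287 ≃ 8.25060
CI = 104 ± 8.25060 → [95.74940, 112.25060]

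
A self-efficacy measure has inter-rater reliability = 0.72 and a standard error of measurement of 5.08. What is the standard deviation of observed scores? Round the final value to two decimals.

9.60

SD = SEM / √(1 − r) = 5.08 / √0.280 ≃ 5.08 / 0.529 ≃ 9.600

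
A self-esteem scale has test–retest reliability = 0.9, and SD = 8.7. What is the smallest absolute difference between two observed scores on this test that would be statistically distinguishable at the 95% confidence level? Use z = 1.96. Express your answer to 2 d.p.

7.63

The standard error of measurement is 8.7000*√(1 − 0.9000) ≈ 8.7000*0.3162 ≈ 2.7512.
Standard error of the difference = 2.7512·√2 ≈ 3.8908
Smallest detectable difference = 1.96*3.8908 ≈ 7.6259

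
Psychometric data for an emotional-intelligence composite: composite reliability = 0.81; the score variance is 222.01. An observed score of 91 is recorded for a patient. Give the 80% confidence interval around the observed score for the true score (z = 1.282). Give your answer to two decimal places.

[82.67, 99.33]

SD = √222.01 = 14.9000
SEM = 14.9000×√(1 − 0.8100) ≈ 6.4948
Half-width = 1.282×6.4948 ≈ 8.3263
CI = 91 ± 8.3263 → [82.6737, 99.3263]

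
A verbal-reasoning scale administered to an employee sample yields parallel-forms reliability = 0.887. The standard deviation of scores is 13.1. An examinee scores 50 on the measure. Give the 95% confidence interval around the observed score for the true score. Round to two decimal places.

[41.37, 58.63]

SEM = 13.1000 · √(1 − 0.8870) = 13.1000 · √0.1130 ≈ 13.1000 · 0.3362 ≈ 4.4036
Margin = 1.96 · 4.4036 ≈ 8.6311
CI = 50 ± 8.6311 → [41.3689, 58.6311]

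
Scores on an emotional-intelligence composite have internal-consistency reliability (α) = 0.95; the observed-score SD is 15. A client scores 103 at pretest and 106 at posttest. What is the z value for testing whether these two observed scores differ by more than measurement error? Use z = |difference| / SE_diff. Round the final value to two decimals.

0.63

SEM = 15.000 * √(1 − 0.950) = 15.000 * √0.050 ≈ 15.000 * 0.224 ≈ 3.354
SE_diff = SEM * √2 ≈ 3.354 * 1.414 ≈ 4.743
z = 3 / 4.743 ≈ 0.632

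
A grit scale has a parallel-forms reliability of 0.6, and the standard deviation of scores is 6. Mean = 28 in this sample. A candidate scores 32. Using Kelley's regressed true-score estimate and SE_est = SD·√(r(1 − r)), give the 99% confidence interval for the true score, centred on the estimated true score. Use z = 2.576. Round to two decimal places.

[22.83, 37.97]

Estimated true score = 0.600*32 + (1 − 0.600)*28 ≈ 30.400
SE_est = 6.000*√(0.600*0.400) ≈ 2.939
CI = 30.400 ± 2.576 * 2.939 → [22.828, 37.972]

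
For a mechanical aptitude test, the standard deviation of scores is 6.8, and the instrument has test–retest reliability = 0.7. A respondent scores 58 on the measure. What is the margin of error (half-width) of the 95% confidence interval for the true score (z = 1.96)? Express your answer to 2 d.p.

The standard error of measurement is 6.800*√(1 − 0.700) ≈ 6.800*0.548 ≈ 3.725.
Half-width = 1.96*3.725 ≈ 7.300

7.30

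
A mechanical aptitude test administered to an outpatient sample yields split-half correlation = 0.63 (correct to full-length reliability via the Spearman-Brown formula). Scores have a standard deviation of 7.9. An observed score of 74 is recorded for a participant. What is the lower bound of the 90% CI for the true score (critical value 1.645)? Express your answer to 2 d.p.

Spearman-Brown: r = 2(0.63) / (1 + 0.63) = 1.260 / 1.630 ≃ 0.773
The standard error of measurement is 7.900·√(1 − 0.773) ≃ 7.900·0.476 ≃ 3.764.
Half-width = 1.645·3.764 ≃ 6.192
Lower limit = 74 − 6.192 ≃ 67.808

67.81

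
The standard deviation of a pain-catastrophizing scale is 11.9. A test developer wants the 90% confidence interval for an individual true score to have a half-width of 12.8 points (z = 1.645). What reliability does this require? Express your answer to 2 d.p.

SEM needed = half-width / z = 12.8/1.645 ≈ 7.781
r = 1 − (7.781/11.9)² ≈ 1 − 0.428 ≈ 0.572

0.57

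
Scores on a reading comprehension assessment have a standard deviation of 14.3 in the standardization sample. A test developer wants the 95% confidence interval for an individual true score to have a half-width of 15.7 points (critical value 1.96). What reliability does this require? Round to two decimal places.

0.69

SEM needed = half-width / z = 15.7/1.96 ≈ 8.010
Required reliability = 1 − (SEM/SD)² = 1 − 0.314 ≈ 0.686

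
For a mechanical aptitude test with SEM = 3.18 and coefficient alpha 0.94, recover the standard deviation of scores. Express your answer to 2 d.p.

12.98

SD = SEM / √(1 − r) = 3.18 / √0.060 ≃ 3.18 / 0.245 ≃ 12.982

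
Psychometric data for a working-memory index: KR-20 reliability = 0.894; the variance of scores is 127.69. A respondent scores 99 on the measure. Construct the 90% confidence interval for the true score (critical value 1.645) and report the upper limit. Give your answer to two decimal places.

105.05

SD = √127.69 ≈ 11.3000
The standard error of measurement is 11.3000·√(1 − 0.8940) ≈ 11.3000·0.3256 ≈ 3.6790.
Half-width = 1.645·3.6790 ≈ 6.0520
Upper bound: 99 + 6.0520 = 105.0520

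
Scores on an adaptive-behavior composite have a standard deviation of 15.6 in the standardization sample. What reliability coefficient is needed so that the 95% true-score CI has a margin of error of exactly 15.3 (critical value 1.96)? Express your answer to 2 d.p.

Required SEM = 15.3 / 1.96 ≈ 7.80612
r = 1 − (7.80612/15.6)² ≈ 1 − 0.25039 ≈ 0.74961

0.75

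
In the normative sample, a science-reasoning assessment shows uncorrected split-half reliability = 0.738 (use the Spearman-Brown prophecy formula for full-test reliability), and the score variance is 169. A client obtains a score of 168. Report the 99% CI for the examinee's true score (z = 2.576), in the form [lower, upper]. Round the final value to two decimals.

[155.00, 181.00]

σ = 169^(1/2) = 13.0000
r_full = 2·0.738 / (1 + 0.738) ≃ 0.8493
SEM = 13.0000 * √(1 − 0.8493) = 13.0000 * √0.1507 ≃ 13.0000 * 0.3883 ≃ 5.0474
Half-width = 2.576*5.0474 ≃ 13.0021
CI = 168 ± 13.0021 → [154.9979, 181.0021]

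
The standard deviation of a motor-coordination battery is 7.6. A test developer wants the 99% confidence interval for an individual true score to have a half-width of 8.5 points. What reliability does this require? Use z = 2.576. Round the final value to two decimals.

SEM needed = half-width / z = 8.5/2.576 ≃ 3.2997
r = 1 − (SEM / SD)² = 1 − (3.2997 / 7.6)² ≃ 1 − 0.1885 ≃ 0.8115

0.81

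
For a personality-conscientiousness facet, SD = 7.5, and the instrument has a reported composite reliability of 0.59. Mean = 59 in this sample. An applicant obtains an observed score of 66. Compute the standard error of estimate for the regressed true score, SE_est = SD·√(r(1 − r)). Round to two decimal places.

3.69

SE_est = SD × √(r(1 − r)) = 7.5000 × √0.2419 ≈ 7.5000 × 0.4918 ≈ 3.6887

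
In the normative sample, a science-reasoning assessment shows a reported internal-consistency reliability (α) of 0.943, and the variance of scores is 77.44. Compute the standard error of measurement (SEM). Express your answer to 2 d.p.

2.10

SD = √77.44 = 8.80000
SEM = 8.80000*√(1 − 0.94300) ≃ 2.10097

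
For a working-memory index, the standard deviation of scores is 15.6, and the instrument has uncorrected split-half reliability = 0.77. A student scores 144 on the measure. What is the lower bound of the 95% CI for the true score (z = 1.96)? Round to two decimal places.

132.98

Spearman-Brown: r = 2(0.77) / (1 + 0.77) = 1.540 / 1.770 ≈ 0.870
The standard error of measurement is 15.600·√(1 − 0.870) ≈ 15.600·0.360 ≈ 5.623.
Margin = 1.96 · 5.623 ≈ 11.022
Lower bound: 144 − 11.022 = 132.978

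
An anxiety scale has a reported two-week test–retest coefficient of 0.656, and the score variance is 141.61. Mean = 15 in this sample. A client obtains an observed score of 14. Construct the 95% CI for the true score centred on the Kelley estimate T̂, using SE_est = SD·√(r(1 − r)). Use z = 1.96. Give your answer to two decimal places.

SD = √141.61 = 11.900
Estimated true score = 0.656×14 + (1 − 0.656)×15 ≈ 14.344
SE_est = 11.900·√[r(1 − r)] ≈ 5.653
95% CI: 14.344 ± 11.080 ≈ (3.264, 25.424)

[3.26, 25.42]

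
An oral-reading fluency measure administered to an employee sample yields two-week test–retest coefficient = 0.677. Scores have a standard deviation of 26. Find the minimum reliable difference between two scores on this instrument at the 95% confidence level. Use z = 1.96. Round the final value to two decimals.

40.96

SEM = 26.000×√(1 − 0.677) ≃ 14.777
SE_diff = SEM × √2 ≃ 14.777 × 1.414 ≃ 20.897
Minimum reliable difference = 1.96 × SE_diff ≃ 1.96 × 20.897 ≃ 40.959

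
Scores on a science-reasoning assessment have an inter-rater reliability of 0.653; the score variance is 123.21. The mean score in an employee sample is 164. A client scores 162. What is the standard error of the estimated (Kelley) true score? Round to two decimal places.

SD = √123.21 ≈ 11.100
SE_est = SD * √(r(1 − r)) = 11.100 * √0.227 ≈ 11.100 * 0.476 ≈ 5.284

5.28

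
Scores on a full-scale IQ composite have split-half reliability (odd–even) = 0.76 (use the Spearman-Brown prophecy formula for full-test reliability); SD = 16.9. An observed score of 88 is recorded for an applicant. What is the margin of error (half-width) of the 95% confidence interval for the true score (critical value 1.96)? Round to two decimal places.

Full-length reliability (Spearman-Brown) = 2(0.76)/(1+0.76) ≈ 0.8636
The standard error of measurement is 16.9000×√(1 − 0.8636) ≈ 16.9000×0.3693 ≈ 6.2407.
Half-width = 1.96×6.2407 ≈ 12.2318

12.23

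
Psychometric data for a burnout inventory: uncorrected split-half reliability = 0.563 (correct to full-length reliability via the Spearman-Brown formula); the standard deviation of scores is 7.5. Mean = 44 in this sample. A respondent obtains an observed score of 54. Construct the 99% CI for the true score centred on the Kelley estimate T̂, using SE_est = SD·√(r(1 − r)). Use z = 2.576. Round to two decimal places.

[42.53, 59.87]

r_full = 2·0.563 / (1 + 0.563) ≈ 0.7204
T̂ = 0.7204(54) + 0.2796(44) ≈ 51.2041
SE_est = 7.5000×√(0.7204×0.2796) ≈ 3.3660
CI = 51.2041 ± 2.576 × 3.3660 → [42.5333, 59.8749]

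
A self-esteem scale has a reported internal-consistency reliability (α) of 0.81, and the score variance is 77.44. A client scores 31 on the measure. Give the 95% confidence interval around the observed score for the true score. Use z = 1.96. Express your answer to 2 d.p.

[23.48, 38.52]

SD = √77.44 ≈ 8.8000
The standard error of measurement is 8.8000×√(1 − 0.8100) ≈ 8.8000×0.4359 ≈ 3.8358.
1.96 × SEM ≈ 7.5182
CI = 31 ± 7.5182 → [23.4818, 38.5182]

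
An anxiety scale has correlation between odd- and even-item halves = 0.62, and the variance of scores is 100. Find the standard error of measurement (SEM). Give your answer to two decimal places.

σ = 100^(1/2) = 10.000
r_full = 2·0.62 / (1 + 0.62) ≃ 0.765
SEM = 10.000 * √(1 − 0.765) = 10.000 * √0.235 ≃ 10.000 * 0.484 ≃ 4.843

4.84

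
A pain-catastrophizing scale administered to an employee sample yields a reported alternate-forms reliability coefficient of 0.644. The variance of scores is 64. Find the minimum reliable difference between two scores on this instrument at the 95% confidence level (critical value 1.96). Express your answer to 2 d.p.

13.23

SD = √64 ≈ 8.0000
SEM = 8.0000*√(1 − 0.6440) ≈ 4.7733
SE_diff = √2 * SEM ≈ 6.7504
Minimum reliable difference = 1.96 * SE_diff ≈ 1.96 * 6.7504 ≈ 13.2308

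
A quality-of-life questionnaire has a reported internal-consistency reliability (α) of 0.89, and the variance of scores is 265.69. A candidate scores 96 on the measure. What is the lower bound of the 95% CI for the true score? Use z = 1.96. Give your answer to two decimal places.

85.40

SD = √265.69 ≈ 16.30000
SEM = 16.30000 × √(1 − 0.89000) = 16.30000 × √0.11000 ≈ 16.30000 × 0.33166 ≈ 5.40610
Margin = 1.96 × 5.40610 ≈ 10.59595
Lower limit = 96 − 10.59595 ≈ 85.40405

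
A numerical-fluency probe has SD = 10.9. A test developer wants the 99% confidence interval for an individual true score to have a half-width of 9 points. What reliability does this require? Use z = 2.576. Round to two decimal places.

0.90

Required SEM = 9 / 2.576 ≈ 3.494
Required reliability = 1 − (SEM/SD)² = 1 − 0.103 ≈ 0.897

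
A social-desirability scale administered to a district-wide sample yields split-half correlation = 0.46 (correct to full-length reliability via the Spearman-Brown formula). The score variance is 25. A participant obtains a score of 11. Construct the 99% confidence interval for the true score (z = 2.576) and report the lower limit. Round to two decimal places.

3.17

SD = √25 = 5.000
Spearman-Brown: r = 2(0.46) / (1 + 0.46) = 0.920 / 1.460 ≈ 0.630
SEM = 5.000 * √(1 − 0.630) = 5.000 * √0.370 ≈ 5.000 * 0.608 ≈ 3.041
Half-width = 2.576*3.041 ≈ 7.833
Lower bound: 11 − 7.833 = 3.167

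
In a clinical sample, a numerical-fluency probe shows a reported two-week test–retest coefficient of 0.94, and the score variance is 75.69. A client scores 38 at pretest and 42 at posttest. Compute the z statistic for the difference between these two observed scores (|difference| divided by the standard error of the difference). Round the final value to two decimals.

σ = 75.69^(1/2) = 8.700
The standard error of measurement is 8.700*√(1 − 0.940) ≈ 8.700*0.245 ≈ 2.131.
SE_diff = √2 * SEM ≈ 3.014
z = |38 − 42| / 3.014 = 4 / 3.014 ≈ 1.327

1.33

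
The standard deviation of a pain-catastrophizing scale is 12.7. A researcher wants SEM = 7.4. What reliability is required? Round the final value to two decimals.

0.66

r = 1 − (SEM / SD)² = 1 − (7.4000 / 12.7)² ≃ 1 − 0.3395 ≃ 0.6605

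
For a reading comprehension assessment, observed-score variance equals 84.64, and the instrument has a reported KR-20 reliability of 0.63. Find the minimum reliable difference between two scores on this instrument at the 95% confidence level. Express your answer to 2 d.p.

15.51

SD = √84.64 ≈ 9.200
SEM = 9.200·√(1 − 0.630) ≈ 5.596
Standard error of the difference = 5.596·√2 ≈ 7.914
Minimum reliable difference = 1.96 · SE_diff ≈ 1.96 · 7.914 ≈ 15.512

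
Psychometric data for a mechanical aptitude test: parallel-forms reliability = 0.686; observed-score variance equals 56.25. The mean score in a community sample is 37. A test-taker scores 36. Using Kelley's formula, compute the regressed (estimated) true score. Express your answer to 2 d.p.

T̂ = 0.686(36) + 0.314(37) ≈ 36.314

36.31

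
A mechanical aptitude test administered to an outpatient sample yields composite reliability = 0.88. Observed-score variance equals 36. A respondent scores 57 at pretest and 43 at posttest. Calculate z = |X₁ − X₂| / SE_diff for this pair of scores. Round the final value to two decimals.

σ = 36^(1/2) = 6.0000
SEM = 6.0000 · √(1 − 0.8800) = 6.0000 · √0.1200 ≈ 6.0000 · 0.3464 ≈ 2.0785
SE_diff = SEM · √2 ≈ 2.0785 · 1.4142 ≈ 2.9394
z = |57 − 43| / 2.9394 = 14 / 2.9394 ≈ 4.7629

4.76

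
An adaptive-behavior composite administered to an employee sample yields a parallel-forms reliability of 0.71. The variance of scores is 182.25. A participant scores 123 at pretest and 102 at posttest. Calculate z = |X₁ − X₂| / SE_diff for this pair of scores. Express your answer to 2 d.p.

2.04

SD = √182.25 ≃ 13.5000
The standard error of measurement is 13.5000·√(1 − 0.7100) ≃ 13.5000·0.5385 ≃ 7.2700.
SE_diff = √2 · SEM ≃ 10.2813
z = |123 − 102| / 10.2813 = 21 / 10.2813 ≃ 2.0425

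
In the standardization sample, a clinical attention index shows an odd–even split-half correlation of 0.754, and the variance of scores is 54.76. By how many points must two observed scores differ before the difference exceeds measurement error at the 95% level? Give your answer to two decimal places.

7.68

SD = √54.76 = 7.4000
Full-length reliability (Spearman-Brown) = 2(0.754)/(1+0.754) ≈ 0.8597
The standard error of measurement is 7.4000·√(1 − 0.8597) ≈ 7.4000·0.3745 ≈ 2.7713.
SE_diff = SEM · √2 ≈ 2.7713 · 1.4142 ≈ 3.9192
Smallest detectable difference = 1.96·3.9192 ≈ 7.6817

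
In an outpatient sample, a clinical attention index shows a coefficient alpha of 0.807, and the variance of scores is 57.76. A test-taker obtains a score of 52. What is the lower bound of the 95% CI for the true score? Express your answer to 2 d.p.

σ = 57.76^(1/2) = 7.600
The standard error of measurement is 7.600×√(1 − 0.807) ≈ 7.600×0.439 ≈ 3.339.
Half-width = 1.96×3.339 ≈ 6.544
Lower bound: 52 − 6.544 = 45.456

45.46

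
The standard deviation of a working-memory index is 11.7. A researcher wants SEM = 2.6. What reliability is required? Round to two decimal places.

Required reliability = 1 − (SEM/SD)² = 1 − 0.049 ≈ 0.951

0.95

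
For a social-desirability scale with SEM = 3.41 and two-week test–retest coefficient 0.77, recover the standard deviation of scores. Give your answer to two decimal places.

SD = SEM / √(1 − r) = 3.41 / √0.230 ≈ 3.41 / 0.480 ≈ 7.110

7.11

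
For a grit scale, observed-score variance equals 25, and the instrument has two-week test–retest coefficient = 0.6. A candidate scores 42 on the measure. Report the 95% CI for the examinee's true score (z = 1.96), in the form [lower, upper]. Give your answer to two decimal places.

[35.80, 48.20]

σ = 25^(1/2) = 5.000
SEM = 5.000×√(1 − 0.600) ≈ 3.162
Margin = 1.96 × 3.162 ≈ 6.198
Interval: (35.802, 48.198)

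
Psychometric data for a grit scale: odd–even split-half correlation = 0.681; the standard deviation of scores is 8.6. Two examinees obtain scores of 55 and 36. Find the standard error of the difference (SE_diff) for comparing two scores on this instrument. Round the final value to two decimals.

r_full = 2·0.681 / (1 + 0.681) ≃ 0.81023
SEM = 8.60000 · √(1 − 0.81023) = 8.60000 · √0.18977 ≃ 8.60000 · 0.43562 ≃ 3.74636
SE_diff = SEM · √2 ≃ 3.74636 · 1.41421 ≃ 5.29816

5.30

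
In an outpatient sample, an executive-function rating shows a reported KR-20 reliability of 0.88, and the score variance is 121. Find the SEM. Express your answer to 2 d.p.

SD = √121 ≃ 11.000
SEM = 11.000 · √(1 − 0.880) = 11.000 · √0.120 ≃ 11.000 · 0.346 ≃ 3.811

3.81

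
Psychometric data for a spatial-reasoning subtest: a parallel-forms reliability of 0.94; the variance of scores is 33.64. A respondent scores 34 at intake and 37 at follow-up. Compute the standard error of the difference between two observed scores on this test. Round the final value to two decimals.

σ = 33.64^(1/2) = 5.800
SEM = 5.800·√(1 − 0.940) ≈ 1.421
Standard error of the difference = 1.421·√2 ≈ 2.009

2.01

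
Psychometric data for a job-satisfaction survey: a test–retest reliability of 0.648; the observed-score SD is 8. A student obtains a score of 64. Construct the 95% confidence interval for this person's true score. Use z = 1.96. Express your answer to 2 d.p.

SEM = 8.000 · √(1 − 0.648) = 8.000 · √0.352 ≈ 8.000 · 0.593 ≈ 4.746
Half-width = 1.96·4.746 ≈ 9.303
Interval: (54.697, 73.303)

[54.70, 73.30]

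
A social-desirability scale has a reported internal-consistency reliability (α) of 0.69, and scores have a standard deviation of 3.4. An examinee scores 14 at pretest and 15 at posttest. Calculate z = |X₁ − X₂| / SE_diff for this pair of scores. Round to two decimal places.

SEM = 3.400*√(1 − 0.690) ≈ 1.893
Standard error of the difference = 1.893·√2 ≈ 2.677
z = |14 − 15| / 2.677 = 1 / 2.677 ≈ 0.374

0.37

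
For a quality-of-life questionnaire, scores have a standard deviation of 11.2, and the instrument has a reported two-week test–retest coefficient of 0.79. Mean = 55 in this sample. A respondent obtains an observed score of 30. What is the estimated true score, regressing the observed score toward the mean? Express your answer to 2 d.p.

T̂ = 0.790(30) + 0.210(55) ≈ 35.250

35.25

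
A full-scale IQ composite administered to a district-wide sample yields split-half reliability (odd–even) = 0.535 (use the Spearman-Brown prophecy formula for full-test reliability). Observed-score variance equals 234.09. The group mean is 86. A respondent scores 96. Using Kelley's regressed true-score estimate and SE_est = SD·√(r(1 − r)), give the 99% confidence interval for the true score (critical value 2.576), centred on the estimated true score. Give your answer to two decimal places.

SD = √234.09 = 15.3000
Full-length reliability (Spearman-Brown) = 2(0.535)/(1+0.535) ≈ 0.6971
T̂ = r·X + (1 − r)·M = 0.6971×96 + 0.3029×86 ≈ 66.9186 + 26.0521 ≈ 92.9707
SE_est = SD × √(r(1 − r)) = 15.3000 × √0.2112 ≈ 15.3000 × 0.4595 ≈ 7.0307
99% CI: 92.9707 ± 18.1112 ≈ (74.8595, 111.0819)

[74.86, 111.08]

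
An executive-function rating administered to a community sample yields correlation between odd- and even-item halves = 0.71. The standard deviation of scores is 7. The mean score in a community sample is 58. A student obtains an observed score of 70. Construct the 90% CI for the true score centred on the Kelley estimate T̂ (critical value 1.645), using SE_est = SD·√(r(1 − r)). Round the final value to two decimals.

r_full = 2·0.71 / (1 + 0.71) ≃ 0.8304
Estimated true score = 0.8304·70 + (1 − 0.8304)·58 ≃ 67.9649
SE_est = 7.0000·√[r(1 − r)] ≃ 2.6269
90% CI: 67.9649 ± 4.3213 ≃ (63.6436, 72.2862)

[63.64, 72.29]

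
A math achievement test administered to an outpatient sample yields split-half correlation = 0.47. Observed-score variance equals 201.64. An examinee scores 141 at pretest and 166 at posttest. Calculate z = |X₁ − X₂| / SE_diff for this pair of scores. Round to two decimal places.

σ = 201.64^(1/2) = 14.20000
r_full = 2·0.47 / (1 + 0.47) ≈ 0.63946
SEM = 14.20000×√(1 − 0.63946) ≈ 8.52644
SE_diff = SEM × √2 ≈ 8.52644 × 1.41421 ≈ 12.05820
z = |141 − 166| / 12.05820 = 25 / 12.05820 ≈ 2.07328

2.07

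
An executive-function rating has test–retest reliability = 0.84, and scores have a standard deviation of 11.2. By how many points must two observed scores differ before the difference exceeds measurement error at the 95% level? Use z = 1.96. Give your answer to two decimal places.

SEM = 11.2000 · √(1 − 0.8400) = 11.2000 · √0.1600 ≃ 11.2000 · 0.4000 ≃ 4.4800
SE_diff = SEM · √2 ≃ 4.4800 · 1.4142 ≃ 6.3357
Smallest detectable difference = 1.96·6.3357 ≃ 12.4179

12.42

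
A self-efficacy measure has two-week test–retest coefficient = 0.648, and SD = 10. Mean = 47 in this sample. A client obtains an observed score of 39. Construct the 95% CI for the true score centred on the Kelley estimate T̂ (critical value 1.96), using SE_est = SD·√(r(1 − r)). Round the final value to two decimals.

T̂ = r·X + (1 − r)·M = 0.6480×39 + 0.3520×47 = 25.2720 + 16.5440 ≈ 41.8160
SE_est = SD × √(r(1 − r)) = 10.0000 × √0.2281 ≈ 10.0000 × 0.4776 ≈ 4.7759
CI = 41.8160 ± 1.96 × 4.7759 → [32.4552, 51.1768]

[32.46, 51.18]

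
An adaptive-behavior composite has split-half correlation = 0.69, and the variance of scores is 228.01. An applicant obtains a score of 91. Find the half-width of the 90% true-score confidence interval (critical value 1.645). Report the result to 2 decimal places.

10.64

σ = 228.01^(1/2) = 15.100
r_full = 2·0.69 / (1 + 0.69) ≈ 0.817
SEM = 15.100*√(1 − 0.817) ≈ 6.467
1.645 * SEM ≈ 10.638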